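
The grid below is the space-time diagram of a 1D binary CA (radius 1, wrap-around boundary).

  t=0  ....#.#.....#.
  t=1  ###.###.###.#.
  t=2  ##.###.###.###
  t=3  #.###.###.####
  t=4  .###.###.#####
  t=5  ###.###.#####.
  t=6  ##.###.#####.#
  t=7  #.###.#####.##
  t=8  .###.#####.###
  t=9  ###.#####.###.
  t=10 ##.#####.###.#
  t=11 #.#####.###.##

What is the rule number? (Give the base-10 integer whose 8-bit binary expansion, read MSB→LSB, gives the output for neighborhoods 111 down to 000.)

173

  nb ###: next=#  (t=1,i=1, bit7=1)
  nb ##.: next=.  (t=1,i=2, bit6=0)
  nb #.#: next=#  (t=0,i=5, bit5=1)
  nb #..: next=.  (t=0,i=7, bit4=0)
  nb .##: next=#  (t=1,i=0, bit3=1)
  nb .#.: next=#  (t=0,i=4, bit2=1)
  nb ..#: next=.  (t=0,i=3, bit1=0)
  nb ...: next=#  (t=0,i=0, bit0=1)
  bits 10101101 = 173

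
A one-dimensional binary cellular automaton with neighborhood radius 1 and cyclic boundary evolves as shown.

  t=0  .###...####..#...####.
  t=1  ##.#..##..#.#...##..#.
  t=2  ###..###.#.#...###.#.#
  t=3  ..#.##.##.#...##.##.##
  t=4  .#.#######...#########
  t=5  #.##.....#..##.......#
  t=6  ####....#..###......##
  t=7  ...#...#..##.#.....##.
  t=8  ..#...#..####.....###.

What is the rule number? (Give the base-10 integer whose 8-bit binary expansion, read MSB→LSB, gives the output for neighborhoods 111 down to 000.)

  [7] ### => .  t=0,i=2
  [6] ##. => #  t=0,i=3
  [5] #.# => #  t=1,i=2
  [4] #.. => .  t=0,i=4
  [3] .## => #  t=0,i=1
  [2] .#. => .  t=0,i=13
  [1] ..# => #  t=0,i=0
  [0] ... => .  t=0,i=5
  bits 01101010 = 106

106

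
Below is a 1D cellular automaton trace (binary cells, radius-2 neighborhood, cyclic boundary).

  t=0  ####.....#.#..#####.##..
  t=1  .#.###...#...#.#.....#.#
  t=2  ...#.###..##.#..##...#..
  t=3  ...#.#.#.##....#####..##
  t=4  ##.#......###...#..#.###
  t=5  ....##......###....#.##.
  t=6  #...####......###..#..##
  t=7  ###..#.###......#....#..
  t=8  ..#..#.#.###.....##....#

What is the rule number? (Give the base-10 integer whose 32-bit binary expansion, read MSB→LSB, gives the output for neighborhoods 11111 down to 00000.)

294359392

  [31] ##### => .  t=0,i=16
  [30] ####. => .  t=0,i=2
  [29] ###.# => .  t=0,i=18
  [28] ###.. => #  t=0,i=3
  [27] ##.## => .  t=0,i=19
  [26] ##.#. => .  t=2,i=12
  [25] ##..# => .  t=0,i=22
  [24] ##... => #  t=0,i=4
  [23] #.### => #  t=1,i=3
  [22] #.##. => .  t=0,i=20
  [21] #.#.# => .  t=1,i=1
  [20] #.#.. => .  t=0,i=11
  [19] #..## => #  t=0,i=13
  [18] #..#. => .  t=4,i=18
  [17] #...# => #  t=1,i=7
  [16] #.... => #  t=0,i=5
  [15] .#### => #  t=0,i=1
  [14] .###. => .  t=1,i=4
  [13] .##.# => .  t=2,i=11
  [12] .##.. => #  t=0,i=21
  [11] .#.## => .  t=1,i=2
  [10] .#.#. => .  t=0,i=10
  [9] .#..# => .  t=0,i=12
  [8] .#... => #  t=1,i=10
  [7] ..### => .  t=0,i=0
  [6] ..##. => #  t=2,i=10
  [5] ..#.# => #  t=0,i=9
  [4] ..#.. => .  t=1,i=9
  [3] ...## => .  t=3,i=14
  [2] ...#. => .  t=0,i=8
  [1] ....# => .  t=0,i=7
  [0] ..... => .  t=0,i=6
  bits 00010001100010111001000101100000 = 294359392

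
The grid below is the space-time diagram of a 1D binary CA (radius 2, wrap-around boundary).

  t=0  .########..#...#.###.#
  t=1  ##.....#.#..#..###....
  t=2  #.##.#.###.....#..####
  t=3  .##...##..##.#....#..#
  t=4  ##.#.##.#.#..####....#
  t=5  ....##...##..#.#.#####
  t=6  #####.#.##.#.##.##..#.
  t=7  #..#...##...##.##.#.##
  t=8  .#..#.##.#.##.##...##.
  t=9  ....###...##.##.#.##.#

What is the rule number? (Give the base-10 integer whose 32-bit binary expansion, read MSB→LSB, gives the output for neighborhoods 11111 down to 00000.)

1271991786

  nb #####: next=.  (t=0,i=3, bit31=0)
  nb ####.: next=#  (t=0,i=7, bit30=1)
  nb ###.#: next=.  (t=0,i=19, bit29=0)
  nb ###..: next=.  (t=0,i=8, bit28=0)
  nb ##.##: next=#  (t=2,i=1, bit27=1)
  nb ##.#.: next=.  (t=0,i=20, bit26=0)
  nb ##..#: next=#  (t=0,i=9, bit25=1)
  nb ##...: next=#  (t=1,i=2, bit24=1)
  nb #.###: next=#  (t=0,i=1, bit23=1)
  nb #.##.: next=#  (t=2,i=2, bit22=1)
  nb #.#.#: next=.  (t=0,i=21, bit21=0)
  nb #.#..: next=#  (t=1,i=9, bit20=1)
  nb #..##: next=.  (t=1,i=14, bit19=0)
  nb #..#.: next=.  (t=0,i=10, bit18=0)
  nb #...#: next=.  (t=0,i=13, bit17=0)
  nb #....: next=#  (t=1,i=3, bit16=1)
  nb .####: next=.  (t=0,i=2, bit15=0)
  nb .###.: next=.  (t=0,i=18, bit14=0)
  nb .##.#: next=.  (t=2,i=3, bit13=0)
  nb .##..: next=.  (t=1,i=1, bit12=0)
  nb .#.##: next=#  (t=0,i=0, bit11=1)
  nb .#.#.: next=#  (t=1,i=8, bit10=1)
  nb .#..#: next=.  (t=1,i=10, bit9=0)
  nb .#...: next=#  (t=0,i=12, bit8=1)
  nb ..###: next=#  (t=1,i=15, bit7=1)
  nb ..##.: next=#  (t=1,i=0, bit6=1)
  nb ..#.#: next=#  (t=0,i=15, bit5=1)
  nb ..#..: next=.  (t=0,i=11, bit4=0)
  nb ...##: next=#  (t=1,i=21, bit3=1)
  nb ...#.: next=.  (t=0,i=14, bit2=0)
  nb ....#: next=#  (t=1,i=5, bit1=1)
  nb .....: next=.  (t=1,i=4, bit0=0)
  bits 01001011110100010000110111101010 = 1271991786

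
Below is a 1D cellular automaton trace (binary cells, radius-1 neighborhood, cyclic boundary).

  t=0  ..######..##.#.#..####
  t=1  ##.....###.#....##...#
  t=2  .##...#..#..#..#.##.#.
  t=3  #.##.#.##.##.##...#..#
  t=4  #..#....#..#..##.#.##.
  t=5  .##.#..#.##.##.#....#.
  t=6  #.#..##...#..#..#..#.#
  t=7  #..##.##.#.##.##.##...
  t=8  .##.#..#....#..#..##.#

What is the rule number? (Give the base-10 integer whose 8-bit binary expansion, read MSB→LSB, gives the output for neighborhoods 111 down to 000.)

82

  nb ###: next=.  (t=0,i=3, bit7=0)
  nb ##.: next=#  (t=0,i=7, bit6=1)
  nb #.#: next=.  (t=0,i=12, bit5=0)
  nb #..: next=#  (t=0,i=0, bit4=1)
  nb .##: next=.  (t=0,i=2, bit3=0)
  nb .#.: next=.  (t=0,i=13, bit2=0)
  nb ..#: next=#  (t=0,i=1, bit1=1)
  nb ...: next=.  (t=1,i=3, bit0=0)
  bits 01010010 = 82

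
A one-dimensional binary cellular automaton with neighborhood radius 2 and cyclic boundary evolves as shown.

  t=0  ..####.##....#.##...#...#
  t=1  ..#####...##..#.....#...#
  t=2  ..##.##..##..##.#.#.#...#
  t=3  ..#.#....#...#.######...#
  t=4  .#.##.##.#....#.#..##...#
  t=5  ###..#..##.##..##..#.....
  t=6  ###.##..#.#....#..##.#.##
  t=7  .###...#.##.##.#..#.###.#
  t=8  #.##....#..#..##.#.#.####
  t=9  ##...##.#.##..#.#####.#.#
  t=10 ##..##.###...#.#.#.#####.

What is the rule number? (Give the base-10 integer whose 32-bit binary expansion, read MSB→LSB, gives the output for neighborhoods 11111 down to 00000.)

  [31] ##### => .  t=1,i=4
  [30] ####. => #  t=0,i=4
  [29] ###.# => #  t=0,i=5
  [28] ###.. => #  t=1,i=6
  [27] ##.## => #  t=0,i=6
  [26] ##.#. => #  t=2,i=15
  [25] ##..# => .  t=1,i=12
  [24] ##... => .  t=0,i=9
  [23] #.### => .  t=3,i=15
  [22] #.##. => .  t=0,i=7
  [21] #.#.# => #  t=2,i=16
  [20] #.#.. => #  t=2,i=20
  [19] #..## => .  t=0,i=1
  [18] #..#. => #  t=1,i=13
  [17] #...# => .  t=0,i=18
  [16] #.... => #  t=0,i=10
  [15] .#### => #  t=0,i=3
  [14] .###. => #  t=5,i=1
  [13] .##.# => .  t=2,i=3
  [12] .##.. => .  t=0,i=8
  [11] .#.## => #  t=0,i=14
  [10] .#.#. => #  t=2,i=17
  [9] .#..# => .  t=0,i=0
  [8] .#... => .  t=0,i=21
  [7] ..### => #  t=0,i=2
  [6] ..##. => #  t=1,i=10
  [5] ..#.# => .  t=0,i=13
  [4] ..#.. => #  t=0,i=20
  [3] ...## => #  t=1,i=9
  [2] ...#. => .  t=0,i=12
  [1] ....# => #  t=0,i=11
  [0] ..... => .  t=1,i=17
  bits 01111100001101011100110011011010 = 2083900634

2083900634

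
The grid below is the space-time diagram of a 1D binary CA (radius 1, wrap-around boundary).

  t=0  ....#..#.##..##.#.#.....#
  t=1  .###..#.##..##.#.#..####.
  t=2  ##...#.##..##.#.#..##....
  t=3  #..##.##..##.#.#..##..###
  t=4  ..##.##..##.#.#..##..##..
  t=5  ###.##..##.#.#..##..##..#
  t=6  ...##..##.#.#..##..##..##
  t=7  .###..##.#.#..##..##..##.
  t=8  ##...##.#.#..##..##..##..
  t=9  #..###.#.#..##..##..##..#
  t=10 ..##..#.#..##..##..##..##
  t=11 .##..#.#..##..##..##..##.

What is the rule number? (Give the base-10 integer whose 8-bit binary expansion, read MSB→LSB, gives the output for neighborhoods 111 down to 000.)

43

  [7] ### => .  t=1,i=2
  [6] ##. => .  t=0,i=10
  [5] #.# => #  t=0,i=8
  [4] #.. => .  t=0,i=0
  [3] .## => #  t=0,i=9
  [2] .#. => .  t=0,i=4
  [1] ..# => #  t=0,i=3
  [0] ... => #  t=0,i=1
  bits 00101011 = 43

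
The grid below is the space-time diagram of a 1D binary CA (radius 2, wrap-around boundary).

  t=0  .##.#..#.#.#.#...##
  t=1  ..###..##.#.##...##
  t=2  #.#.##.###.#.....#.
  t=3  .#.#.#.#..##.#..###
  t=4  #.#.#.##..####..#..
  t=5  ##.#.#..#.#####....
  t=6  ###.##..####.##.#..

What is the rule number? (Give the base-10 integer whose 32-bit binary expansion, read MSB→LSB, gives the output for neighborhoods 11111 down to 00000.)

1452387556

  [31] ##### => .  t=5,i=12
  [30] ####. => #  t=4,i=12
  [29] ###.# => .  t=2,i=9
  [28] ###.. => #  t=1,i=4
  [27] ##.## => .  t=0,i=0
  [26] ##.#. => #  t=0,i=3
  [25] ##..# => #  t=1,i=0
  [24] ##... => .  t=1,i=14
  [23] #.### => #  t=2,i=7
  [22] #.##. => .  t=0,i=1
  [21] #.#.# => .  t=0,i=9
  [20] #.#.. => #  t=0,i=4
  [19] #..## => .  t=1,i=1
  [18] #..#. => .  t=0,i=6
  [17] #...# => .  t=0,i=15
  [16] #.... => #  t=2,i=13
  [15] .#### => #  t=4,i=11
  [14] .###. => .  t=1,i=3
  [13] .##.# => #  t=0,i=2
  [12] .##.. => .  t=1,i=13
  [11] .#.## => #  t=1,i=11
  [10] .#.#. => #  t=0,i=8
  [9] .#..# => .  t=0,i=5
  [8] .#... => .  t=0,i=14
  [7] ..### => #  t=1,i=2
  [6] ..##. => #  t=0,i=17
  [5] ..#.# => #  t=0,i=7
  [4] ..#.. => .  t=4,i=16
  [3] ...## => .  t=0,i=16
  [2] ...#. => #  t=2,i=16
  [1] ....# => .  t=2,i=15
  [0] ..... => .  t=2,i=14
  bits 01010110100100011010110011100100 = 1452387556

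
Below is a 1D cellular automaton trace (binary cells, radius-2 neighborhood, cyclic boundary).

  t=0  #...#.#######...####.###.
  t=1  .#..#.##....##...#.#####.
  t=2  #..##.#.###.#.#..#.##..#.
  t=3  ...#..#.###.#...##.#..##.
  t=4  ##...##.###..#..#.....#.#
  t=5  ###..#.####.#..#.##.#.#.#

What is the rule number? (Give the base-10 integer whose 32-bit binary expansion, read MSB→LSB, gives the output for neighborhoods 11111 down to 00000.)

971358562

  ##### -> .   bit 31 = 0  t=0,i=8
  ####. -> .   bit 30 = 0  t=0,i=11
  ###.# -> #   bit 29 = 1  t=0,i=19
  ###.. -> #   bit 28 = 1  t=0,i=12
  ##.## -> #   bit 27 = 1  t=0,i=20
  ##.#. -> .   bit 26 = 0  t=0,i=24
  ##..# -> .   bit 25 = 0  t=1,i=24
  ##... -> #   bit 24 = 1  t=0,i=13
  #.### -> #   bit 23 = 1  t=0,i=6
  #.##. -> #   bit 22 = 1  t=1,i=6
  #.#.# -> #   bit 21 = 1  t=2,i=6
  #.#.. -> .   bit 20 = 0  t=0,i=0
  #..## -> .   bit 19 = 0  t=2,i=2
  #..#. -> #   bit 18 = 1  t=1,i=0
  #...# -> .   bit 17 = 0  t=0,i=2
  #.... -> #   bit 16 = 1  t=1,i=9
  .#### -> #   bit 15 = 1  t=0,i=7
  .###. -> #   bit 14 = 1  t=0,i=22
  .##.# -> .   bit 13 = 0  t=2,i=4
  .##.. -> .   bit 12 = 0  t=1,i=7
  .#.## -> .   bit 11 = 0  t=0,i=5
  .#.#. -> .   bit 10 = 0  t=2,i=13
  .#..# -> .   bit 9 = 0  t=1,i=2
  .#... -> #   bit 8 = 1  t=0,i=1
  ..### -> .   bit 7 = 0  t=0,i=16
  ..##. -> #   bit 6 = 1  t=1,i=12
  ..#.# -> #   bit 5 = 1  t=0,i=4
  ..#.. -> .   bit 4 = 0  t=1,i=1
  ...## -> .   bit 3 = 0  t=0,i=15
  ...#. -> .   bit 2 = 0  t=0,i=3
  ....# -> #   bit 1 = 1  t=1,i=10
  ..... -> .   bit 0 = 0  t=4,i=19
  bits 00111001111001011100000101100010 = 971358562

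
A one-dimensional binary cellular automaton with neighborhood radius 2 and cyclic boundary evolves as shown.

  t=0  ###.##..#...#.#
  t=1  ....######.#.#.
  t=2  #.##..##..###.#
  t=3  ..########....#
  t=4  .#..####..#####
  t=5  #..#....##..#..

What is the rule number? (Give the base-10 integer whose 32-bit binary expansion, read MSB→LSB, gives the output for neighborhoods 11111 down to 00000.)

2272075102

  [31] ##### => #  t=1,i=6
  [30] ####. => .  t=0,i=1
  [29] ###.# => .  t=0,i=2
  [28] ###.. => .  t=3,i=9
  [27] ##.## => .  t=0,i=3
  [26] ##.#. => #  t=1,i=10
  [25] ##..# => #  t=0,i=6
  [24] ##... => #  t=3,i=10
  [23] #.### => .  t=0,i=14
  [22] #.##. => #  t=0,i=4
  [21] #.#.# => #  t=1,i=11
  [20] #.#.. => .  t=1,i=13
  [19] #..## => #  t=2,i=5
  [18] #..#. => #  t=0,i=7
  [17] #...# => .  t=0,i=10
  [16] #.... => #  t=1,i=0
  [15] .#### => .  t=0,i=0
  [14] .###. => .  t=2,i=11
  [13] .##.# => .  t=2,i=0
  [12] .##.. => #  t=0,i=5
  [11] .#.## => #  t=0,i=13
  [10] .#.#. => #  t=1,i=12
  [9] .#..# => .  t=3,i=0
  [8] .#... => #  t=0,i=9
  [7] ..### => .  t=1,i=4
  [6] ..##. => #  t=2,i=6
  [5] ..#.# => .  t=0,i=12
  [4] ..#.. => #  t=0,i=8
  [3] ...## => #  t=1,i=3
  [2] ...#. => #  t=0,i=11
  [1] ....# => #  t=1,i=2
  [0] ..... => .  t=1,i=1
  bits 10000111011011010001110101011110 = 2272075102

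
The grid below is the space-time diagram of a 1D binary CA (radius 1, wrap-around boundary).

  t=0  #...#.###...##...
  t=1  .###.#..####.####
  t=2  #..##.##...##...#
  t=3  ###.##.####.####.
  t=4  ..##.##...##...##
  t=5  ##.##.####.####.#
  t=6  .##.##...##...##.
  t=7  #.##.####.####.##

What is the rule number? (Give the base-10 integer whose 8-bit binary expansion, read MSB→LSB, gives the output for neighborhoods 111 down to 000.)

  ### -> .   bit 7 = 0  t=0,i=7
  ##. -> #   bit 6 = 1  t=0,i=8
  #.# -> #   bit 5 = 1  t=0,i=5
  #.. -> #   bit 4 = 1  t=0,i=1
  .## -> .   bit 3 = 0  t=0,i=6
  .#. -> .   bit 2 = 0  t=0,i=0
  ..# -> #   bit 1 = 1  t=0,i=3
  ... -> #   bit 0 = 1  t=0,i=2
  bits 01110011 = 115

115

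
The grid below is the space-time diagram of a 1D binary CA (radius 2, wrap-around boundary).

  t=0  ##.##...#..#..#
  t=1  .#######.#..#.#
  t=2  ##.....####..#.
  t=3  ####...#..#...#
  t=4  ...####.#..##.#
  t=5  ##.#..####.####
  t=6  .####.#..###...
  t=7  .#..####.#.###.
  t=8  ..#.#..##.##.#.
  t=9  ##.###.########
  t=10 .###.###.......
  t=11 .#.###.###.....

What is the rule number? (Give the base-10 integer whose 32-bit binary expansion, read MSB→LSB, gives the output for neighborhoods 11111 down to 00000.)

  nb #####: next=.  (t=1,i=3, bit31=0)
  nb ####.: next=.  (t=1,i=6, bit30=0)
  nb ###.#: next=#  (t=0,i=1, bit29=1)
  nb ###..: next=#  (t=2,i=10, bit28=1)
  nb ##.##: next=#  (t=0,i=2, bit27=1)
  nb ##.#.: next=#  (t=1,i=8, bit26=1)
  nb ##..#: next=.  (t=2,i=11, bit25=0)
  nb ##...: next=#  (t=0,i=5, bit24=1)
  nb #.###: next=#  (t=1,i=1, bit23=1)
  nb #.##.: next=#  (t=0,i=3, bit22=1)
  nb #.#.#: next=.  (t=1,i=14, bit21=0)
  nb #.#..: next=#  (t=1,i=9, bit20=1)
  nb #..##: next=.  (t=0,i=13, bit19=0)
  nb #..#.: next=.  (t=0,i=10, bit18=0)
  nb #...#: next=#  (t=0,i=6, bit17=1)
  nb #....: next=#  (t=2,i=3, bit16=1)
  nb .####: next=.  (t=1,i=2, bit15=0)
  nb .###.: next=.  (t=0,i=0, bit14=0)
  nb .##.#: next=#  (t=4,i=12, bit13=1)
  nb .##..: next=#  (t=0,i=4, bit12=1)
  nb .#.##: next=#  (t=1,i=0, bit11=1)
  nb .#.#.: next=#  (t=1,i=13, bit10=1)
  nb .#..#: next=#  (t=0,i=9, bit9=1)
  nb .#...: next=#  (t=3,i=11, bit8=1)
  nb ..###: next=#  (t=0,i=14, bit7=1)
  nb ..##.: next=#  (t=4,i=11, bit6=1)
  nb ..#.#: next=.  (t=1,i=12, bit5=0)
  nb ..#..: next=.  (t=0,i=8, bit4=0)
  nb ...##: next=.  (t=2,i=6, bit3=0)
  nb ...#.: next=#  (t=0,i=7, bit2=1)
  nb ....#: next=.  (t=2,i=5, bit1=0)
  nb .....: next=.  (t=2,i=4, bit0=0)
  bits 00111101110100110011111111000100 = 1037254596

1037254596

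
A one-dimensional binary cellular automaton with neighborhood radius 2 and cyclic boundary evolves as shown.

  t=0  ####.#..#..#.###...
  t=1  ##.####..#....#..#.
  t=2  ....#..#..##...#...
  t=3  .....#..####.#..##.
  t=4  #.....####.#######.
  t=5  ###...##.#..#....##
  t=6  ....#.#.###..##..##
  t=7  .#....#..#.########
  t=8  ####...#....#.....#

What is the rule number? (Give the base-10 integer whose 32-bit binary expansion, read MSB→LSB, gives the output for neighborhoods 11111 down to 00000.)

641455040

  ##### -> .   bit 31 = 0  t=4,i=13
  ####. -> .   bit 30 = 0  t=0,i=2
  ###.# -> #   bit 29 = 1  t=0,i=3
  ###.. -> .   bit 28 = 0  t=0,i=15
  ##.## -> .   bit 27 = 0  t=1,i=2
  ##.#. -> #   bit 26 = 1  t=0,i=4
  ##..# -> #   bit 25 = 1  t=1,i=7
  ##... -> .   bit 24 = 0  t=0,i=16
  #.### -> .   bit 23 = 0  t=0,i=13
  #.##. -> .   bit 22 = 0  t=1,i=0
  #.#.# -> #   bit 21 = 1  t=6,i=6
  #.#.. -> #   bit 20 = 1  t=0,i=5
  #..## -> #   bit 19 = 1  t=2,i=9
  #..#. -> .   bit 18 = 0  t=0,i=7
  #...# -> #   bit 17 = 1  t=0,i=17
  #.... -> #   bit 16 = 1  t=1,i=11
  .#### -> #   bit 15 = 1  t=0,i=1
  .###. -> #   bit 14 = 1  t=0,i=14
  .##.# -> .   bit 13 = 0  t=1,i=1
  .##.. -> #   bit 12 = 1  t=2,i=11
  .#.## -> .   bit 11 = 0  t=0,i=12
  .#.#. -> .   bit 10 = 0  t=6,i=5
  .#..# -> #   bit 9 = 1  t=0,i=6
  .#... -> #   bit 8 = 1  t=1,i=10
  ..### -> #   bit 7 = 1  t=0,i=0
  ..##. -> #   bit 6 = 1  t=2,i=10
  ..#.# -> .   bit 5 = 0  t=0,i=11
  ..#.. -> .   bit 4 = 0  t=0,i=8
  ...## -> .   bit 3 = 0  t=0,i=18
  ...#. -> .   bit 2 = 0  t=1,i=13
  ....# -> .   bit 1 = 0  t=1,i=12
  ..... -> .   bit 0 = 0  t=2,i=0
  bits 00100110001110111101001111000000 = 641455040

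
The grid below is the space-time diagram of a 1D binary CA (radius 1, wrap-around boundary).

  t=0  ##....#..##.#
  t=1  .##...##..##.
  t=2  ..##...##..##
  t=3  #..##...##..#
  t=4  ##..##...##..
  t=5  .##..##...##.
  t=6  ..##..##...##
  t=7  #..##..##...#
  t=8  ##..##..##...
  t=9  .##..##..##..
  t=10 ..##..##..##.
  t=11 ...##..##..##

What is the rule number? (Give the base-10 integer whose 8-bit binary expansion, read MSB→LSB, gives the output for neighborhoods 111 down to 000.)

116

  ### -> .   bit 7 = 0  t=0,i=0
  ##. -> #   bit 6 = 1  t=0,i=1
  #.# -> #   bit 5 = 1  t=0,i=11
  #.. -> #   bit 4 = 1  t=0,i=2
  .## -> .   bit 3 = 0  t=0,i=9
  .#. -> #   bit 2 = 1  t=0,i=6
  ..# -> .   bit 1 = 0  t=0,i=5
  ... -> .   bit 0 = 0  t=0,i=3
  bits 01110100 = 116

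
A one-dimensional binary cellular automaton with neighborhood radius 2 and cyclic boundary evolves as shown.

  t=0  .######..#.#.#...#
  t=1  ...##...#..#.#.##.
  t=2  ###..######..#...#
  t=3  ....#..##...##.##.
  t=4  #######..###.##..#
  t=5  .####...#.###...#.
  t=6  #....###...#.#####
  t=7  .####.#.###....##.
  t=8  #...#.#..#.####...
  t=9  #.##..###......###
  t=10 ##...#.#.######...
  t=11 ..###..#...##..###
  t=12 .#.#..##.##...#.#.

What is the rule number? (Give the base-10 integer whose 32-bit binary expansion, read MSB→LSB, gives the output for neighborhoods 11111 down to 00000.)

  ##### -> #   bit 31 = 1  t=0,i=3
  ####. -> .   bit 30 = 0  t=0,i=5
  ###.# -> #   bit 29 = 1  t=4,i=11
  ###.. -> .   bit 28 = 0  t=0,i=6
  ##.## -> #   bit 27 = 1  t=3,i=14
  ##.#. -> .   bit 26 = 0  t=7,i=5
  ##..# -> .   bit 25 = 0  t=0,i=7
  ##... -> #   bit 24 = 1  t=1,i=5
  #.### -> .   bit 23 = 0  t=0,i=1
  #.##. -> .   bit 22 = 0  t=1,i=15
  #.#.# -> #   bit 21 = 1  t=0,i=11
  #.#.. -> #   bit 20 = 1  t=0,i=13
  #..## -> #   bit 19 = 1  t=2,i=4
  #..#. -> #   bit 18 = 1  t=0,i=8
  #...# -> #   bit 17 = 1  t=0,i=15
  #.... -> #   bit 16 = 1  t=1,i=0
  .#### -> .   bit 15 = 0  t=0,i=2
  .###. -> #   bit 14 = 1  t=4,i=10
  .##.# -> #   bit 13 = 1  t=3,i=13
  .##.. -> .   bit 12 = 0  t=1,i=4
  .#.## -> .   bit 11 = 0  t=0,i=0
  .#.#. -> .   bit 10 = 0  t=0,i=10
  .#..# -> #   bit 9 = 1  t=1,i=9
  .#... -> .   bit 8 = 0  t=0,i=14
  ..### -> .   bit 7 = 0  t=2,i=5
  ..##. -> .   bit 6 = 0  t=1,i=3
  ..#.# -> .   bit 5 = 0  t=0,i=9
  ..#.. -> #   bit 4 = 1  t=1,i=8
  ...## -> #   bit 3 = 1  t=1,i=2
  ...#. -> #   bit 2 = 1  t=0,i=16
  ....# -> #   bit 1 = 1  t=1,i=1
  ..... -> #   bit 0 = 1  t=3,i=1
  bits 10101001001111110110001000011111 = 2839503391

2839503391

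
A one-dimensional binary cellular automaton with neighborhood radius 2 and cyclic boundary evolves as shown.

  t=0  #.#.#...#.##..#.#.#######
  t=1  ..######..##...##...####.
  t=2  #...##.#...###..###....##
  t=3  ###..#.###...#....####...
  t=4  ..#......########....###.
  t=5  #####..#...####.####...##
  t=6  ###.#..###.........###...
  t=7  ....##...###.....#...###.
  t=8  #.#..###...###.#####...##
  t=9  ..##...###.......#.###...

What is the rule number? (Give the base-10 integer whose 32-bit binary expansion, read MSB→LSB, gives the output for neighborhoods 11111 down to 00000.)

  [31] ##### => #  t=0,i=20
  [30] ####. => .  t=0,i=24
  [29] ###.# => .  t=0,i=0
  [28] ###.. => #  t=1,i=7
  [27] ##.## => .  t=5,i=15
  [26] ##.#. => .  t=0,i=1
  [25] ##..# => .  t=0,i=12
  [24] ##... => #  t=1,i=12
  [23] #.### => .  t=0,i=18
  [22] #.##. => #  t=0,i=10
  [21] #.#.# => #  t=0,i=2
  [20] #.#.. => #  t=0,i=4
  [19] #..## => .  t=1,i=9
  [18] #..#. => .  t=0,i=13
  [17] #...# => #  t=0,i=6
  [16] #.... => #  t=2,i=20
  [15] .#### => .  t=0,i=19
  [14] .###. => .  t=2,i=12
  [13] .##.# => #  t=2,i=5
  [12] .##.. => #  t=0,i=11
  [11] .#.## => .  t=0,i=9
  [10] .#.#. => #  t=0,i=3
  [9] .#..# => #  t=6,i=5
  [8] .#... => #  t=0,i=5
  [7] ..### => .  t=1,i=2
  [6] ..##. => .  t=1,i=10
  [5] ..#.# => .  t=0,i=8
  [4] ..#.. => #  t=3,i=13
  [3] ...## => .  t=1,i=1
  [2] ...#. => #  t=0,i=7
  [1] ....# => #  t=2,i=21
  [0] ..... => .  t=4,i=5
  bits 10010001011100110011011100010110 = 2440247062

2440247062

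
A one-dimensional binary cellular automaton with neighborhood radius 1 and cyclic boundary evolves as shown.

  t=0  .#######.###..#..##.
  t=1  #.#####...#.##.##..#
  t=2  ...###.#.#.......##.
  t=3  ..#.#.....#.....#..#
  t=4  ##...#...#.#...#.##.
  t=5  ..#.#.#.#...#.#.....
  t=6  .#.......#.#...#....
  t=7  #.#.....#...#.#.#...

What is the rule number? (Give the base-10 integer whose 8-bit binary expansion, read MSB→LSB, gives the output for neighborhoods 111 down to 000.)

  nb ###: next=#  (t=0,i=2, bit7=1)
  nb ##.: next=.  (t=0,i=7, bit6=0)
  nb #.#: next=.  (t=0,i=8, bit5=0)
  nb #..: next=#  (t=0,i=12, bit4=1)
  nb .##: next=.  (t=0,i=1, bit3=0)
  nb .#.: next=.  (t=0,i=14, bit2=0)
  nb ..#: next=#  (t=0,i=0, bit1=1)
  nb ...: next=.  (t=1,i=8, bit0=0)
  bits 10010010 = 146

146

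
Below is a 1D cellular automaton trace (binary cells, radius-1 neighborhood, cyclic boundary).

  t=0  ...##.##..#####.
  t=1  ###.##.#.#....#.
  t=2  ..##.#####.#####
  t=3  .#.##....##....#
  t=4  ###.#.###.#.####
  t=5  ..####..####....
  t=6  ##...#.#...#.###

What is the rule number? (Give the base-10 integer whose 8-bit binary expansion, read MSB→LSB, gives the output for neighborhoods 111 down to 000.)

  ###|.  b7=0 t=0,i=11
  ##.|#  b6=1 t=0,i=4
  #.#|#  b5=1 t=0,i=5
  #..|.  b4=0 t=0,i=8
  .##|.  b3=0 t=0,i=3
  .#.|#  b2=1 t=1,i=7
  ..#|#  b1=1 t=0,i=2
  ...|#  b0=1 t=0,i=0
  bits 01100111 = 103

103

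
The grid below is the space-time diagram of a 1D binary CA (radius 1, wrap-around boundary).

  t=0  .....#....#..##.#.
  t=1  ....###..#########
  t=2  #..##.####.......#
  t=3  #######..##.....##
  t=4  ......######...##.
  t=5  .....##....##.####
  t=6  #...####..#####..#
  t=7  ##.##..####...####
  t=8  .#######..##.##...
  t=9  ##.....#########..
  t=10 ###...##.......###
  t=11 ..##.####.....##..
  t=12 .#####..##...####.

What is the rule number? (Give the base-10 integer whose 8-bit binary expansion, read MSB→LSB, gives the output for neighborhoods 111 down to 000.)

126

  ### -> .   bit 7 = 0  t=1,i=5
  ##. -> #   bit 6 = 1  t=0,i=14
  #.# -> #   bit 5 = 1  t=0,i=15
  #.. -> #   bit 4 = 1  t=0,i=6
  .## -> #   bit 3 = 1  t=0,i=13
  .#. -> #   bit 2 = 1  t=0,i=5
  ..# -> #   bit 1 = 1  t=0,i=4
  ... -> .   bit 0 = 0  t=0,i=0
  bits 01111110 = 126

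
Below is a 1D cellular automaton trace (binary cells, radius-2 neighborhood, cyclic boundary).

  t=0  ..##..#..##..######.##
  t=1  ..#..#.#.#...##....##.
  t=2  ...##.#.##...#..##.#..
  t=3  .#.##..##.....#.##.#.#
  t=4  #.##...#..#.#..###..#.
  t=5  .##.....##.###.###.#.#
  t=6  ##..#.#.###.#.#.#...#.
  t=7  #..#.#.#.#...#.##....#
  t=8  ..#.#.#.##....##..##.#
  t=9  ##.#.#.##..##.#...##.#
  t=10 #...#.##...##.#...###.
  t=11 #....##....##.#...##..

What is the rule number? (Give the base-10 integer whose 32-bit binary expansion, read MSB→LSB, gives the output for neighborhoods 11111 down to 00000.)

  ##### -> .   bit 31 = 0  t=0,i=15
  ####. -> .   bit 30 = 0  t=0,i=17
  ###.# -> .   bit 29 = 0  t=0,i=18
  ###.. -> #   bit 28 = 1  t=4,i=17
  ##.## -> #   bit 27 = 1  t=0,i=19
  ##.#. -> .   bit 26 = 0  t=2,i=5
  ##..# -> .   bit 25 = 0  t=0,i=0
  ##... -> .   bit 24 = 0  t=1,i=15
  #.### -> .   bit 23 = 0  t=5,i=11
  #.##. -> #   bit 22 = 1  t=0,i=20
  #.#.# -> .   bit 21 = 0  t=1,i=7
  #.#.. -> #   bit 20 = 1  t=1,i=9
  #..## -> .   bit 19 = 0  t=0,i=1
  #..#. -> #   bit 18 = 1  t=0,i=5
  #...# -> .   bit 17 = 0  t=1,i=0
  #.... -> #   bit 16 = 1  t=1,i=16
  .#### -> #   bit 15 = 1  t=0,i=14
  .###. -> #   bit 14 = 1  t=4,i=16
  .##.# -> #   bit 13 = 1  t=2,i=4
  .##.. -> .   bit 12 = 0  t=0,i=3
  .#.## -> #   bit 11 = 1  t=2,i=7
  .#.#. -> #   bit 10 = 1  t=1,i=6
  .#..# -> #   bit 9 = 1  t=0,i=7
  .#... -> .   bit 8 = 0  t=1,i=10
  ..### -> #   bit 7 = 1  t=0,i=13
  ..##. -> #   bit 6 = 1  t=0,i=2
  ..#.# -> .   bit 5 = 0  t=1,i=5
  ..#.. -> .   bit 4 = 0  t=0,i=6
  ...## -> .   bit 3 = 0  t=1,i=12
  ...#. -> .   bit 2 = 0  t=1,i=1
  ....# -> #   bit 1 = 1  t=1,i=17
  ..... -> .   bit 0 = 0  t=2,i=0
  bits 00011000010101011110111011000010 = 408284866

408284866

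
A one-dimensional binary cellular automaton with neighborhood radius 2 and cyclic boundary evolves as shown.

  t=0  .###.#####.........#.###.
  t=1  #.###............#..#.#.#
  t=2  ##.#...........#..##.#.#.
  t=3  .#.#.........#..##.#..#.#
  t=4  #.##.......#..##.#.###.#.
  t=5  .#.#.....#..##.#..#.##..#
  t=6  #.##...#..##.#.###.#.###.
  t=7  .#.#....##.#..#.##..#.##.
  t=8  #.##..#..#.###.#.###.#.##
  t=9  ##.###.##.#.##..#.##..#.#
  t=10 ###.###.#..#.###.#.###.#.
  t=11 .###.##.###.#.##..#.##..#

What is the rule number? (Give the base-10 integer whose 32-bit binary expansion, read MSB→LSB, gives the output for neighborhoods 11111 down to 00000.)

706510338

  nb #####: next=.  (t=0,i=7, bit31=0)
  nb ####.: next=.  (t=0,i=8, bit30=0)
  nb ###.#: next=#  (t=0,i=3, bit29=1)
  nb ###..: next=.  (t=0,i=9, bit28=0)
  nb ##.##: next=#  (t=0,i=4, bit27=1)
  nb ##.#.: next=.  (t=2,i=2, bit26=0)
  nb ##..#: next=#  (t=0,i=24, bit25=1)
  nb ##...: next=.  (t=0,i=10, bit24=0)
  nb #.###: next=.  (t=0,i=5, bit23=0)
  nb #.##.: next=.  (t=1,i=24, bit22=0)
  nb #.#.#: next=.  (t=1,i=22, bit21=0)
  nb #.#..: next=#  (t=2,i=3, bit20=1)
  nb #..##: next=#  (t=0,i=0, bit19=1)
  nb #..#.: next=#  (t=1,i=19, bit18=1)
  nb #...#: next=.  (t=6,i=5, bit17=0)
  nb #....: next=.  (t=0,i=11, bit16=0)
  nb .####: next=.  (t=0,i=6, bit15=0)
  nb .###.: next=#  (t=0,i=2, bit14=1)
  nb .##.#: next=#  (t=1,i=0, bit13=1)
  nb .##..: next=#  (t=4,i=3, bit12=1)
  nb .#.##: next=#  (t=0,i=20, bit11=1)
  nb .#.#.: next=#  (t=1,i=21, bit10=1)
  nb .#..#: next=#  (t=1,i=18, bit9=1)
  nb .#...: next=.  (t=2,i=4, bit8=0)
  nb ..###: next=.  (t=0,i=1, bit7=0)
  nb ..##.: next=.  (t=2,i=18, bit6=0)
  nb ..#.#: next=.  (t=0,i=19, bit5=0)
  nb ..#..: next=.  (t=1,i=17, bit4=0)
  nb ...##: next=.  (t=7,i=7, bit3=0)
  nb ...#.: next=.  (t=0,i=18, bit2=0)
  nb ....#: next=#  (t=0,i=17, bit1=1)
  nb .....: next=.  (t=0,i=12, bit0=0)
  bits 00101010000111000111111000000010 = 706510338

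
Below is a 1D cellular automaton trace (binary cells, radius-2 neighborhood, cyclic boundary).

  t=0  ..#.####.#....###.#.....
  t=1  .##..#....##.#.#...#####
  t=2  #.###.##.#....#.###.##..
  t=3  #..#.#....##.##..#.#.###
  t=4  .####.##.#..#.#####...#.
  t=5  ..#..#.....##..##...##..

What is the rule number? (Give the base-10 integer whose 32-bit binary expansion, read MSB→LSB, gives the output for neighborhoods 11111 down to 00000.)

2315769133

  #####|#  b31=1 t=1,i=21
  ####.|.  b30=0 t=0,i=6
  ###.#|.  b29=0 t=0,i=7
  ###..|.  b28=0 t=3,i=0
  ##.##|#  b27=1 t=1,i=0
  ##.#.|.  b26=0 t=0,i=8
  ##..#|#  b25=1 t=1,i=3
  ##...|.  b24=0 t=4,i=19
  #.###|.  b23=0 t=0,i=4
  #.##.|.  b22=0 t=1,i=1
  #.#.#|.  b21=0 t=1,i=13
  #.#..|.  b20=0 t=0,i=9
  #..##|.  b19=0 t=4,i=0
  #..#.|#  b18=1 t=1,i=4
  #...#|#  b17=1 t=1,i=17
  #....|#  b16=1 t=0,i=11
  .####|#  b15=1 t=0,i=5
  .###.|#  b14=1 t=0,i=15
  .##.#|.  b13=0 t=1,i=11
  .##..|#  b12=1 t=1,i=2
  .#.##|.  b11=0 t=0,i=3
  .#.#.|#  b10=1 t=1,i=14
  .#..#|.  b9=0 t=4,i=10
  .#...|#  b8=1 t=0,i=10
  ..###|.  b7=0 t=0,i=14
  ..##.|.  b6=0 t=1,i=10
  ..#.#|#  b5=1 t=0,i=2
  ..#..|.  b4=0 t=1,i=5
  ...##|#  b3=1 t=0,i=13
  ...#.|#  b2=1 t=0,i=1
  ....#|.  b1=0 t=0,i=0
  .....|#  b0=1 t=0,i=21
  bits 10001010000001111101010100101101 = 2315769133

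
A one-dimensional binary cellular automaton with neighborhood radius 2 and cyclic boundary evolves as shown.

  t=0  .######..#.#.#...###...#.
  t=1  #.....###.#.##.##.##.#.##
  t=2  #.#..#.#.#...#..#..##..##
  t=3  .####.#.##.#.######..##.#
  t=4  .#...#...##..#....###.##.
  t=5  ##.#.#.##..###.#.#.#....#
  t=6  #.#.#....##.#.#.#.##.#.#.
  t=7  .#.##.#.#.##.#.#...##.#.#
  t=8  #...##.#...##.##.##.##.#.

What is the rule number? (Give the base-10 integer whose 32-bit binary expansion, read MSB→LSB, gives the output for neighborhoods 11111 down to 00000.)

379545112

  #####|.  b31=0 t=0,i=3
  ####.|.  b30=0 t=0,i=5
  ###.#|.  b29=0 t=1,i=8
  ###..|#  b28=1 t=0,i=6
  ##.##|.  b27=0 t=1,i=14
  ##.#.|#  b26=1 t=1,i=9
  ##..#|#  b25=1 t=0,i=7
  ##...|.  b24=0 t=0,i=20
  #.###|#  b23=1 t=1,i=23
  #.##.|.  b22=0 t=1,i=12
  #.#.#|.  b21=0 t=0,i=11
  #.#..|#  b20=1 t=0,i=13
  #..##|#  b19=1 t=0,i=0
  #..#.|#  b18=1 t=0,i=8
  #...#|#  b17=1 t=0,i=15
  #....|#  b16=1 t=1,i=2
  .####|.  b15=0 t=0,i=2
  .###.|#  b14=1 t=0,i=18
  .##.#|#  b13=1 t=1,i=13
  .##..|.  b12=0 t=2,i=20
  .#.##|.  b11=0 t=1,i=11
  .#.#.|#  b10=1 t=0,i=10
  .#..#|#  b9=1 t=0,i=24
  .#...|.  b8=0 t=0,i=14
  ..###|.  b7=0 t=0,i=1
  ..##.|.  b6=0 t=2,i=19
  ..#.#|.  b5=0 t=0,i=9
  ..#..|#  b4=1 t=0,i=23
  ...##|#  b3=1 t=0,i=16
  ...#.|.  b2=0 t=0,i=22
  ....#|.  b1=0 t=1,i=4
  .....|.  b0=0 t=1,i=3
  bits 00010110100111110110011000011000 = 379545112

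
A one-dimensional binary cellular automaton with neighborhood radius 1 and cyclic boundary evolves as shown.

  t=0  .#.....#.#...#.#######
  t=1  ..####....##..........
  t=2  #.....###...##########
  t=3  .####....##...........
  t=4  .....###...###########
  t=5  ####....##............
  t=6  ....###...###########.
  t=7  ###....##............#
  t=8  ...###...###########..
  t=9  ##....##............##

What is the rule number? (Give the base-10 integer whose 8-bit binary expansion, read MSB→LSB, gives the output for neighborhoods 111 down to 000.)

17

  ### -> .   bit 7 = 0  t=0,i=16
  ##. -> .   bit 6 = 0  t=0,i=21
  #.# -> .   bit 5 = 0  t=0,i=0
  #.. -> #   bit 4 = 1  t=0,i=2
  .## -> .   bit 3 = 0  t=0,i=15
  .#. -> .   bit 2 = 0  t=0,i=1
  ..# -> .   bit 1 = 0  t=0,i=6
  ... -> #   bit 0 = 1  t=0,i=3
  bits 00010001 = 17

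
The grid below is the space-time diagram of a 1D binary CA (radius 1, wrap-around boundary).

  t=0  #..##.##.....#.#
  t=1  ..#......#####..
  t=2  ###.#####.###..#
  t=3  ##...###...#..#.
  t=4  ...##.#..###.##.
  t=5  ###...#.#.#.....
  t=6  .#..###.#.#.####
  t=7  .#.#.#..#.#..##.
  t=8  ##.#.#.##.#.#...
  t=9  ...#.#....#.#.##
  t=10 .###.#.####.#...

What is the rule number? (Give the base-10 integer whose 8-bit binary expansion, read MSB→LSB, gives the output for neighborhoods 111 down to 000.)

135

  [7] ### => #  t=1,i=10
  [6] ##. => .  t=0,i=0
  [5] #.# => .  t=0,i=5
  [4] #.. => .  t=0,i=1
  [3] .## => .  t=0,i=3
  [2] .#. => #  t=0,i=13
  [1] ..# => #  t=0,i=2
  [0] ... => #  t=0,i=9
  bits 10000111 = 135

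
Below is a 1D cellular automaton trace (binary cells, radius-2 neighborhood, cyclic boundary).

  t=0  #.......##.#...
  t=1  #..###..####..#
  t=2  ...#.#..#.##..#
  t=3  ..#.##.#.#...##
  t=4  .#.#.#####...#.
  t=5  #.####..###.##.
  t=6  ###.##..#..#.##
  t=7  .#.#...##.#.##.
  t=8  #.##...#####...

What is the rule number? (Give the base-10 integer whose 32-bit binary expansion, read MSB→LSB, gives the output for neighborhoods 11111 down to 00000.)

1572089045

  #####|.  b31=0 t=4,i=7
  ####.|#  b30=1 t=1,i=10
  ###.#|.  b29=0 t=5,i=10
  ###..|#  b28=1 t=1,i=5
  ##.##|#  b27=1 t=5,i=11
  ##.#.|#  b26=1 t=0,i=10
  ##..#|.  b25=0 t=1,i=1
  ##...|#  b24=1 t=4,i=10
  #.###|#  b23=1 t=4,i=5
  #.##.|.  b22=0 t=2,i=10
  #.#.#|#  b21=1 t=3,i=7
  #.#..|#  b20=1 t=0,i=11
  #..##|.  b19=0 t=1,i=2
  #..#.|#  b18=1 t=2,i=7
  #...#|.  b17=0 t=0,i=13
  #....|.  b16=0 t=0,i=2
  .####|.  b15=0 t=1,i=9
  .###.|.  b14=0 t=1,i=4
  .##.#|#  b13=1 t=0,i=9
  .##..|.  b12=0 t=1,i=0
  .#.##|#  b11=1 t=2,i=9
  .#.#.|#  b10=1 t=2,i=4
  .#..#|.  b9=0 t=2,i=6
  .#...|.  b8=0 t=0,i=1
  ..###|#  b7=1 t=1,i=3
  ..##.|#  b6=1 t=0,i=8
  ..#.#|.  b5=0 t=2,i=3
  ..#..|#  b4=1 t=0,i=0
  ...##|.  b3=0 t=0,i=7
  ...#.|#  b2=1 t=0,i=14
  ....#|.  b1=0 t=0,i=6
  .....|#  b0=1 t=0,i=3
  bits 01011101101101000010110011010101 = 1572089045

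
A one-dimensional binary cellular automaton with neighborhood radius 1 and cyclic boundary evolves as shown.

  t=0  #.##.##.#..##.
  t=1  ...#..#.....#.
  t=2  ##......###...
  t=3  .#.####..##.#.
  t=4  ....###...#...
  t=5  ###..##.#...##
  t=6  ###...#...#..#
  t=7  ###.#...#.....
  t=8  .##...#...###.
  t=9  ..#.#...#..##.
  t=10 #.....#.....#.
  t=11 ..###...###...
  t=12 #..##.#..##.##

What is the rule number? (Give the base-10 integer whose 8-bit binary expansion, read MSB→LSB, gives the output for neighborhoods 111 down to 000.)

  [7] ### => #  t=2,i=9
  [6] ##. => #  t=0,i=3
  [5] #.# => .  t=0,i=1
  [4] #.. => .  t=0,i=9
  [3] .## => .  t=0,i=2
  [2] .#. => .  t=0,i=0
  [1] ..# => .  t=0,i=10
  [0] ... => #  t=1,i=0
  bits 11000001 = 193

193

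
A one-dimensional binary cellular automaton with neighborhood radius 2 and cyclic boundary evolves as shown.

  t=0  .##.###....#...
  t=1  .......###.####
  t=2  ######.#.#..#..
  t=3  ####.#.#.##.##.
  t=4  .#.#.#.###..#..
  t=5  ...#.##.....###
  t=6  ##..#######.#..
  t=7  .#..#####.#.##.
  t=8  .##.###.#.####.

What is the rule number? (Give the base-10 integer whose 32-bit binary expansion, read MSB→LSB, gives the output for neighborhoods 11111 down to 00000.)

  nb #####: next=#  (t=2,i=2, bit31=1)
  nb ####.: next=.  (t=1,i=13, bit30=0)
  nb ###.#: next=#  (t=1,i=9, bit29=1)
  nb ###..: next=.  (t=0,i=6, bit28=0)
  nb ##.##: next=.  (t=0,i=3, bit27=0)
  nb ##.#.: next=.  (t=2,i=6, bit26=0)
  nb ##..#: next=.  (t=4,i=10, bit25=0)
  nb ##...: next=#  (t=0,i=7, bit24=1)
  nb #.###: next=.  (t=0,i=4, bit23=0)
  nb #.##.: next=#  (t=3,i=9, bit22=1)
  nb #.#.#: next=#  (t=2,i=7, bit21=1)
  nb #.#..: next=#  (t=2,i=9, bit20=1)
  nb #..##: next=.  (t=2,i=14, bit19=0)
  nb #..#.: next=.  (t=2,i=11, bit18=0)
  nb #...#: next=#  (t=4,i=14, bit17=1)
  nb #....: next=#  (t=0,i=8, bit16=1)
  nb .####: next=#  (t=1,i=12, bit15=1)
  nb .###.: next=.  (t=0,i=5, bit14=0)
  nb .##.#: next=.  (t=0,i=2, bit13=0)
  nb .##..: next=#  (t=5,i=6, bit12=1)
  nb .#.##: next=#  (t=3,i=8, bit11=1)
  nb .#.#.: next=.  (t=2,i=8, bit10=0)
  nb .#..#: next=#  (t=2,i=10, bit9=1)
  nb .#...: next=#  (t=0,i=12, bit8=1)
  nb ..###: next=#  (t=1,i=7, bit7=1)
  nb ..##.: next=.  (t=0,i=1, bit6=0)
  nb ..#.#: next=.  (t=4,i=1, bit5=0)
  nb ..#..: next=#  (t=0,i=11, bit4=1)
  nb ...##: next=.  (t=0,i=0, bit3=0)
  nb ...#.: next=.  (t=0,i=10, bit2=0)
  nb ....#: next=#  (t=0,i=9, bit1=1)
  nb .....: next=#  (t=1,i=2, bit0=1)
  bits 10100001011100111001101110010011 = 2708708243

2708708243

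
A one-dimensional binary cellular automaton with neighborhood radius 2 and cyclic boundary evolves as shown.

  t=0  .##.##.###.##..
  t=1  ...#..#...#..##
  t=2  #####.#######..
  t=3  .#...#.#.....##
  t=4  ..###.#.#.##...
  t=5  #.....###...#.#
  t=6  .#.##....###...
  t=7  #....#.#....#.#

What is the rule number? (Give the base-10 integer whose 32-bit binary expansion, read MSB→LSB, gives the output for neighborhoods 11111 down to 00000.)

  [31] ##### => .  t=2,i=2
  [30] ####. => .  t=2,i=3
  [29] ###.# => .  t=0,i=9
  [28] ###.. => .  t=2,i=12
  [27] ##.## => #  t=0,i=3
  [26] ##.#. => .  t=3,i=0
  [25] ##..# => #  t=2,i=13
  [24] ##... => #  t=0,i=13
  [23] #.### => .  t=0,i=7
  [22] #.##. => .  t=0,i=4
  [21] #.#.# => #  t=4,i=6
  [20] #.#.. => .  t=3,i=1
  [19] #..## => #  t=1,i=12
  [18] #..#. => .  t=1,i=5
  [17] #...# => #  t=0,i=14
  [16] #.... => .  t=3,i=9
  [15] .#### => #  t=2,i=1
  [14] .###. => .  t=0,i=8
  [13] .##.# => .  t=0,i=2
  [12] .##.. => .  t=0,i=12
  [11] .#.## => .  t=4,i=9
  [10] .#.#. => #  t=3,i=6
  [9] .#..# => #  t=1,i=4
  [8] .#... => #  t=1,i=7
  [7] ..### => .  t=2,i=0
  [6] ..##. => .  t=0,i=1
  [5] ..#.# => .  t=3,i=5
  [4] ..#.. => #  t=1,i=3
  [3] ...## => .  t=0,i=0
  [2] ...#. => #  t=1,i=2
  [1] ....# => #  t=3,i=11
  [0] ..... => #  t=3,i=10
  bits 00001011001010101000011100010111 = 187336471

187336471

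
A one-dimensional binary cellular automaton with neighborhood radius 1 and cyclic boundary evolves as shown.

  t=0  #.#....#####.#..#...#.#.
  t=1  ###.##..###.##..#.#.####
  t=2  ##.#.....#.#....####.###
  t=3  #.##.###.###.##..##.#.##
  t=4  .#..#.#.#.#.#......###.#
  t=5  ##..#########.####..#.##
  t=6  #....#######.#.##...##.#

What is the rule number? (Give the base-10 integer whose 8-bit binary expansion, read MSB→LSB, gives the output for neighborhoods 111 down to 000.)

  nb ###: next=#  (t=0,i=8, bit7=1)
  nb ##.: next=.  (t=0,i=11, bit6=0)
  nb #.#: next=#  (t=0,i=1, bit5=1)
  nb #..: next=.  (t=0,i=3, bit4=0)
  nb .##: next=.  (t=0,i=7, bit3=0)
  nb .#.: next=#  (t=0,i=0, bit2=1)
  nb ..#: next=.  (t=0,i=6, bit1=0)
  nb ...: next=#  (t=0,i=4, bit0=1)
  bits 10100101 = 165

165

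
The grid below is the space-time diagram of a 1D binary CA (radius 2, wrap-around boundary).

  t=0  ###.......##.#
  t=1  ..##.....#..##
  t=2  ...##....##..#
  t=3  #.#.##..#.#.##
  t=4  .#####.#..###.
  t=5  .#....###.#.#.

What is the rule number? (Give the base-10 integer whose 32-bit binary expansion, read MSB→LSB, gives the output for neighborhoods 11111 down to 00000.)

502537112

  #####|.  b31=0 t=4,i=3
  ####.|.  b30=0 t=0,i=1
  ###.#|.  b29=0 t=3,i=0
  ###..|#  b28=1 t=0,i=2
  ##.##|#  b27=1 t=0,i=12
  ##.#.|#  b26=1 t=3,i=1
  ##..#|.  b25=0 t=1,i=0
  ##...|#  b24=1 t=0,i=3
  #.###|#  b23=1 t=0,i=13
  #.##.|#  b22=1 t=3,i=4
  #.#.#|#  b21=1 t=3,i=2
  #.#..|#  b20=1 t=4,i=7
  #..##|.  b19=0 t=1,i=1
  #..#.|#  b18=1 t=2,i=12
  #...#|.  b17=0 t=2,i=1
  #....|.  b16=0 t=0,i=4
  .####|.  b15=0 t=0,i=0
  .###.|.  b14=0 t=3,i=13
  .##.#|.  b13=0 t=0,i=11
  .##..|#  b12=1 t=1,i=3
  .#.##|#  b11=1 t=3,i=3
  .#.#.|.  b10=0 t=3,i=9
  .#..#|#  b9=1 t=1,i=10
  .#...|#  b8=1 t=2,i=0
  ..###|#  b7=1 t=4,i=1
  ..##.|.  b6=0 t=0,i=10
  ..#.#|.  b5=0 t=3,i=8
  ..#..|#  b4=1 t=1,i=9
  ...##|#  b3=1 t=0,i=9
  ...#.|.  b2=0 t=1,i=8
  ....#|.  b1=0 t=0,i=8
  .....|.  b0=0 t=0,i=5
  bits 00011101111101000001101110011000 = 502537112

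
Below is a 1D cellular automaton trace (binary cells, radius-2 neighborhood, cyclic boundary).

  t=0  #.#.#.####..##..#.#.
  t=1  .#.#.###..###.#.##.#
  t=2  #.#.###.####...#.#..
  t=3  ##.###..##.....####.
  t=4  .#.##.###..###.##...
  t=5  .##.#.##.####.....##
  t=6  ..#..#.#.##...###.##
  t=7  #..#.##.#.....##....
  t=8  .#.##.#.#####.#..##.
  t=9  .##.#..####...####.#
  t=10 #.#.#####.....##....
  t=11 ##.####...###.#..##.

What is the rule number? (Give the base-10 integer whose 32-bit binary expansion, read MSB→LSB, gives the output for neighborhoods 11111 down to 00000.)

  ##### -> #   bit 31 = 1  t=8,i=10
  ####. -> .   bit 30 = 0  t=0,i=8
  ###.# -> .   bit 29 = 0  t=1,i=12
  ###.. -> .   bit 28 = 0  t=0,i=9
  ##.## -> .   bit 27 = 0  t=2,i=7
  ##.#. -> .   bit 26 = 0  t=1,i=13
  ##..# -> #   bit 25 = 1  t=0,i=10
  ##... -> .   bit 24 = 0  t=2,i=12
  #.### -> #   bit 23 = 1  t=0,i=6
  #.##. -> .   bit 22 = 0  t=1,i=16
  #.#.# -> .   bit 21 = 0  t=0,i=0
  #.#.. -> #   bit 20 = 1  t=2,i=17
  #..## -> #   bit 19 = 1  t=0,i=11
  #..#. -> .   bit 18 = 0  t=0,i=15
  #...# -> .   bit 17 = 0  t=2,i=13
  #.... -> #   bit 16 = 1  t=3,i=11
  .#### -> #   bit 15 = 1  t=0,i=7
  .###. -> #   bit 14 = 1  t=1,i=6
  .##.# -> #   bit 13 = 1  t=1,i=17
  .##.. -> .   bit 12 = 0  t=0,i=13
  .#.## -> #   bit 11 = 1  t=0,i=5
  .#.#. -> #   bit 10 = 1  t=0,i=1
  .#..# -> #   bit 9 = 1  t=2,i=18
  .#... -> #   bit 8 = 1  t=7,i=9
  ..### -> #   bit 7 = 1  t=1,i=10
  ..##. -> #   bit 6 = 1  t=0,i=12
  ..#.# -> #   bit 5 = 1  t=0,i=16
  ..#.. -> .   bit 4 = 0  t=6,i=2
  ...## -> .   bit 3 = 0  t=3,i=14
  ...#. -> .   bit 2 = 0  t=2,i=14
  ....# -> #   bit 1 = 1  t=3,i=13
  ..... -> #   bit 0 = 1  t=3,i=12
  bits 10000010100110011110111111100011 = 2191126499

2191126499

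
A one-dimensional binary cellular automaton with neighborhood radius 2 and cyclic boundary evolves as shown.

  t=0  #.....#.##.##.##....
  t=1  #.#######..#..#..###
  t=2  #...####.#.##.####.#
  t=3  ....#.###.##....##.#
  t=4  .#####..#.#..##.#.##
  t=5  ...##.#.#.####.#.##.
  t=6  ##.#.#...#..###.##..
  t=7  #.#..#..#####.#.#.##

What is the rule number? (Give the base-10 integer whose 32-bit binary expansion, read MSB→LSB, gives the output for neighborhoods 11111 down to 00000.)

  [31] ##### => #  t=1,i=4
  [30] ####. => #  t=1,i=7
  [29] ###.# => #  t=1,i=0
  [28] ###.. => .  t=1,i=8
  [27] ##.## => .  t=0,i=10
  [26] ##.#. => #  t=2,i=8
  [25] ##..# => #  t=1,i=9
  [24] ##... => .  t=0,i=16
  [23] #.### => .  t=1,i=2
  [22] #.##. => #  t=0,i=8
  [21] #.#.# => .  t=2,i=9
  [20] #.#.. => #  t=3,i=19
  [19] #..## => #  t=1,i=16
  [18] #..#. => .  t=1,i=10
  [17] #...# => .  t=2,i=2
  [16] #.... => #  t=0,i=2
  [15] .#### => .  t=1,i=3
  [14] .###. => .  t=3,i=7
  [13] .##.# => .  t=0,i=9
  [12] .##.. => .  t=0,i=15
  [11] .#.## => #  t=0,i=7
  [10] .#.#. => .  t=4,i=9
  [9] .#..# => #  t=1,i=12
  [8] .#... => .  t=0,i=1
  [7] ..### => #  t=1,i=17
  [6] ..##. => #  t=3,i=16
  [5] ..#.# => #  t=0,i=6
  [4] ..#.. => #  t=0,i=0
  [3] ...## => .  t=2,i=3
  [2] ...#. => #  t=0,i=5
  [1] ....# => #  t=0,i=4
  [0] ..... => #  t=0,i=3
  bits 11100110010110010000101011110111 = 3864595191

3864595191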